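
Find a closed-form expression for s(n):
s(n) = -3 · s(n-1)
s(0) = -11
Pure geometric recurrence with ratio -3.
By induction s(n) = s(0) · (-3)^n = - 11 \left(-3\right)^{n}.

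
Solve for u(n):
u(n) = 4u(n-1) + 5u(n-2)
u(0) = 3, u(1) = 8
Characteristic equation: x² - 4x - 5 = 0, which factors as (x - (-1))(x - (5)) = 0.
Roots r₁ = -1, r₂ = 5 (distinct).
General solution: u(n) = A·(-1)^n + B·(5)^n.
From u(0) = 3: A + B = 3.
From u(1) = 8: -A + 5B = 8.
Solving: A = \frac{7}{6}, B = \frac{11}{6}.
So u(n) = \frac{7 \left(-1\right)^{n}}{6} + \frac{11 \cdot 5^{n}}{6}.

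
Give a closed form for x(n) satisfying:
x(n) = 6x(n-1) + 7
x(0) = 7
First-order linear non-homogeneous.
Homogeneous solution: x_h(n) = A·(6)^n.
Try constant particular solution x_p = K: K = 6K + 7 ⇒ K = - \frac{7}{5}.
General: x(n) = A·(6)^n - \frac{7}{5}.
Apply x(0) = 7: A - \frac{7}{5} = 7 ⇒ A = \frac{42}{5}.
So x(n) = \frac{42 \cdot 6^{n}}{5} - \frac{7}{5}.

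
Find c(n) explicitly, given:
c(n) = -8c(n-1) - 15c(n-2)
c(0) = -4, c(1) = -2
Characteristic equation: x² + 8x + 15 = 0, which factors as (x - (-5))(x - (-3)) = 0.
Roots r₁ = -5, r₂ = -3 (distinct).
General solution: c(n) = A·(-5)^n + B·(-3)^n.
From c(0) = -4: A + B = -4.
From c(1) = -2: -5A - 3B = -2.
Solving: A = 7, B = -11.
So c(n) = - 11 \left(-3\right)^{n} + 7 \left(-5\right)^{n}.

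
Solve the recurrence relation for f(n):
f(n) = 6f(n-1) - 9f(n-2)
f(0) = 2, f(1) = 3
Characteristic equation: x² - 6x + 9 = 0, which is (x - (3))².
Repeated root r = 3.
General solution: f(n) = (A + Bn)·(3)^n.
From f(0) = 2: A = 2.
From f(1) = 3: (A + B)·(3) = 3 ⇒ B = -1.
So f(n) = \left(2 - n\right) \cdot (3)^n.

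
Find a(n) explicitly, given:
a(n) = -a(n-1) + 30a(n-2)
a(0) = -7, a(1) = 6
Characteristic equation: x² + x - 30 = 0, which factors as (x - (-6))(x - (5)) = 0.
Roots r₁ = -6, r₂ = 5 (distinct).
General solution: a(n) = A·(-6)^n + B·(5)^n.
From a(0) = -7: A + B = -7.
From a(1) = 6: -6A + 5B = 6.
Solving: A = - \frac{41}{11}, B = - \frac{36}{11}.
So a(n) = - \frac{41 \left(-6\right)^{n}}{11} - \frac{36 \cdot 5^{n}}{11}.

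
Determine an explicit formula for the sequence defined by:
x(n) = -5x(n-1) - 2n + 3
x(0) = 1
First-order linear with linear forcing.
Homogeneous solution: x_h(n) = A·(-5)^n.
Try particular x_p(n) = pn + q. Substituting:
  pn + q = -5(p(n-1) + q) - 2n + 3.
Matching the n-coefficient: p = -5p - 2 ⇒ p = - \frac{1}{3}.
Matching constants: q = 5p - 5q + 3 ⇒ q = \frac{2}{9}.
General: x(n) = A·(-5)^n - \frac{n}{3} + \frac{2}{9}.
Apply x(0) = 1: A + \frac{2}{9} = 1 ⇒ A = \frac{7}{9}.
So x(n) = \frac{7 \left(-5\right)^{n}}{9} - \frac{n}{3} + \frac{2}{9}.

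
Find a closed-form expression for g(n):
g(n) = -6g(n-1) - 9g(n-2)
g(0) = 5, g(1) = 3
Characteristic equation: x² + 6x + 9 = 0, which is (x - (-3))².
Repeated root r = -3.
General solution: g(n) = (A + Bn)·(-3)^n.
From g(0) = 5: A = 5.
From g(1) = 3: (A + B)·(-3) = 3 ⇒ B = -6.
So g(n) = \left(5 - 6 n\right) \cdot (-3)^n.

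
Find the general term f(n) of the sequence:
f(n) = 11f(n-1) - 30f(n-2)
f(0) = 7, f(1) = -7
Characteristic equation: x² - 11x + 30 = 0, which factors as (x - (6))(x - (5)) = 0.
Roots r₁ = 6, r₂ = 5 (distinct).
General solution: f(n) = A·(6)^n + B·(5)^n.
From f(0) = 7: A + B = 7.
From f(1) = -7: 6A + 5B = -7.
Solving: A = -42, B = 49.
So f(n) = 49 \cdot 5^{n} - 42 \cdot 6^{n}.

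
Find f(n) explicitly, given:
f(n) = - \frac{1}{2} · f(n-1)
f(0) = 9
Pure geometric recurrence with ratio - \frac{1}{2}.
By induction f(n) = f(0) · (- \frac{1}{2})^n = 9 \left(- \frac{1}{2}\right)^{n}.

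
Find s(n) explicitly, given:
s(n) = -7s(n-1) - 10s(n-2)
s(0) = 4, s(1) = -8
Characteristic equation: x² + 7x + 10 = 0, which factors as (x - (-2))(x - (-5)) = 0.
Roots r₁ = -2, r₂ = -5 (distinct).
General solution: s(n) = A·(-2)^n + B·(-5)^n.
From s(0) = 4: A + B = 4.
From s(1) = -8: -2A - 5B = -8.
Solving: A = 4, B = 0.
So s(n) = 4 \left(-2\right)^{n}.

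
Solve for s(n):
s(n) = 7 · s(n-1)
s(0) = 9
Pure geometric recurrence with ratio 7.
By induction s(n) = s(0) · (7)^n = 9 \cdot 7^{n}.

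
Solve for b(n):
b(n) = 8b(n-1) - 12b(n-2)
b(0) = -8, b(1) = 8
Characteristic equation: x² - 8x + 12 = 0, which factors as (x - (6))(x - (2)) = 0.
Roots r₁ = 6, r₂ = 2 (distinct).
General solution: b(n) = A·(6)^n + B·(2)^n.
From b(0) = -8: A + B = -8.
From b(1) = 8: 6A + 2B = 8.
Solving: A = 6, B = -14.
So b(n) = - 14 \cdot 2^{n} + 6 \cdot 6^{n}.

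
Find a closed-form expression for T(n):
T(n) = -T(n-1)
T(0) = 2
This is a homogeneous first-order recurrence with ratio -1.
By induction T(n) = T(0) · (-1)^n = 2 \left(-1\right)^{n}.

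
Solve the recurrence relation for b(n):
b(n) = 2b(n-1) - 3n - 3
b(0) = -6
First-order linear with linear forcing.
Homogeneous solution: b_h(n) = A·(2)^n.
Try particular b_p(n) = pn + q. Substituting:
  pn + q = 2(p(n-1) + q) - 3n - 3.
Matching the n-coefficient: p = 2p - 3 ⇒ p = 3.
Matching constants: q = -2p + 2q - 3 ⇒ q = 9.
General: b(n) = A·(2)^n + 3 n + 9.
Apply b(0) = -6: A + 9 = -6 ⇒ A = -15.
So b(n) = - 15 \cdot 2^{n} + 3 n + 9.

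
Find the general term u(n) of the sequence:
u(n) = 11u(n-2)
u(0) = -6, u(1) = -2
Characteristic equation: x² - 11 = 0.
Discriminant Δ = (0)² + 4·(11) = 44.
Roots r₁,₂ = (0 ± √44)/2, so r₁ = \sqrt{11}, r₂ = - \sqrt{11}.
General solution: u(n) = A·r₁^n + B·r₂^n.
From the initial conditions, A + B = -6 and r₁A + r₂B = -2.
Since r₁ - r₂ = √44: A = (-2 - (-6)r₂)/√44 = -3 - \frac{\sqrt{11}}{11}, and B = -6 - A = -3 + \frac{\sqrt{11}}{11}.
So u(n) = \left(-3 - \frac{\sqrt{11}}{11}\right)\left(\sqrt{11}\right)^n + \left(-3 + \frac{\sqrt{11}}{11}\right)\left(- \sqrt{11}\right)^n.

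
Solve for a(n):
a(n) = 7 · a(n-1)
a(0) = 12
Pure geometric recurrence with ratio 7.
By induction a(n) = a(0) · (7)^n = 12 \cdot 7^{n}.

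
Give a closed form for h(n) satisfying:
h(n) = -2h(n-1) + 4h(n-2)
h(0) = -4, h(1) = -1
Characteristic equation: x² + 2x - 4 = 0.
Discriminant Δ = (-2)² + 4·(4) = 20.
Roots r₁,₂ = (-2 ± √20)/2, so r₁ = -1 + \sqrt{5}, r₂ = - \sqrt{5} - 1.
General solution: h(n) = A·r₁^n + B·r₂^n.
From the initial conditions, A + B = -4 and r₁A + r₂B = -1.
Since r₁ - r₂ = √20: A = (-1 - (-4)r₂)/√20 = -2 - \frac{\sqrt{5}}{2}, and B = -4 - A = -2 + \frac{\sqrt{5}}{2}.
So h(n) = \left(-2 - \frac{\sqrt{5}}{2}\right)\left(-1 + \sqrt{5}\right)^n + \left(-2 + \frac{\sqrt{5}}{2}\right)\left(- \sqrt{5} - 1\right)^n.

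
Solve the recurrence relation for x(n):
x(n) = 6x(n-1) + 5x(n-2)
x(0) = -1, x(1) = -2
Characteristic equation: x² - 6x - 5 = 0.
Discriminant Δ = (6)² + 4·(5) = 56.
Roots r₁,₂ = (6 ± √56)/2, so r₁ = 3 + \sqrt{14}, r₂ = 3 - \sqrt{14}.
General solution: x(n) = A·r₁^n + B·r₂^n.
From the initial conditions, A + B = -1 and r₁A + r₂B = -2.
Since r₁ - r₂ = √56: A = (-2 - (-1)r₂)/√56 = - \frac{1}{2} + \frac{\sqrt{14}}{28}, and B = -1 - A = - \frac{1}{2} - \frac{\sqrt{14}}{28}.
So x(n) = \left(- \frac{1}{2} + \frac{\sqrt{14}}{28}\right)\left(3 + \sqrt{14}\right)^n + \left(- \frac{1}{2} - \frac{\sqrt{14}}{28}\right)\left(3 - \sqrt{14}\right)^n.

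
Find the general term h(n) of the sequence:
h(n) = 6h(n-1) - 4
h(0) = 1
First-order linear non-homogeneous.
Homogeneous solution: h_h(n) = A·(6)^n.
Try constant particular solution h_p = K: K = 6K - 4 ⇒ K = \frac{4}{5}.
General: h(n) = A·(6)^n + \frac{4}{5}.
Apply h(0) = 1: A + \frac{4}{5} = 1 ⇒ A = \frac{1}{5}.
So h(n) = \frac{6^{n}}{5} + \frac{4}{5}.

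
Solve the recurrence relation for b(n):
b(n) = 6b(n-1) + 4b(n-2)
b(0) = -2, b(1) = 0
Characteristic equation: x² - 6x - 4 = 0.
Discriminant Δ = (6)² + 4·(4) = 52.
Roots r₁,₂ = (6 ± √52)/2, so r₁ = 3 + \sqrt{13}, r₂ = 3 - \sqrt{13}.
General solution: b(n) = A·r₁^n + B·r₂^n.
From the initial conditions, A + B = -2 and r₁A + r₂B = 0.
Since r₁ - r₂ = √52: A = (0 - (-2)r₂)/√52 = -1 + \frac{3 \sqrt{13}}{13}, and B = -2 - A = -1 - \frac{3 \sqrt{13}}{13}.
So b(n) = \left(-1 + \frac{3 \sqrt{13}}{13}\right)\left(3 + \sqrt{13}\right)^n + \left(-1 - \frac{3 \sqrt{13}}{13}\right)\left(3 - \sqrt{13}\right)^n.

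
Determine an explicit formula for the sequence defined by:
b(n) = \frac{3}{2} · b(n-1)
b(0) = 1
Pure geometric recurrence with ratio \frac{3}{2}.
By induction b(n) = b(0) · (\frac{3}{2})^n = \left(\frac{3}{2}\right)^{n}.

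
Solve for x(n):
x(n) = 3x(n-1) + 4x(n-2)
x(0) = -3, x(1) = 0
Characteristic equation: x² - 3x - 4 = 0, which factors as (x - (4))(x - (-1)) = 0.
Roots r₁ = 4, r₂ = -1 (distinct).
General solution: x(n) = A·(4)^n + B·(-1)^n.
From x(0) = -3: A + B = -3.
From x(1) = 0: 4A - B = 0.
Solving: A = - \frac{3}{5}, B = - \frac{12}{5}.
So x(n) = - \frac{12 \left(-1\right)^{n}}{5} - \frac{3 \cdot 4^{n}}{5}.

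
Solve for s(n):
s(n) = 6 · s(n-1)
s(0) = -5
Pure geometric recurrence with ratio 6.
By induction s(n) = s(0) · (6)^n = - 5 \cdot 6^{n}.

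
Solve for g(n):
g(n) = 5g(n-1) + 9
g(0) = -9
First-order linear non-homogeneous.
Homogeneous solution: g_h(n) = A·(5)^n.
Try constant particular solution g_p = K: K = 5K + 9 ⇒ K = - \frac{9}{4}.
General: g(n) = A·(5)^n - \frac{9}{4}.
Apply g(0) = -9: A - \frac{9}{4} = -9 ⇒ A = - \frac{27}{4}.
So g(n) = - \frac{27 \cdot 5^{n}}{4} - \frac{9}{4}.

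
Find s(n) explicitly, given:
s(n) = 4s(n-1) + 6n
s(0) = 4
First-order linear with linear forcing.
Homogeneous solution: s_h(n) = A·(4)^n.
Try particular s_p(n) = pn + q. Substituting:
  pn + q = 4(p(n-1) + q) + 6n.
Matching the n-coefficient: p = 4p + 6 ⇒ p = -2.
Matching constants: q = -4p + 4q ⇒ q = - \frac{8}{3}.
General: s(n) = A·(4)^n - 2 n - \frac{8}{3}.
Apply s(0) = 4: A - \frac{8}{3} = 4 ⇒ A = \frac{20}{3}.
So s(n) = \frac{20 \cdot 4^{n}}{3} - 2 n - \frac{8}{3}.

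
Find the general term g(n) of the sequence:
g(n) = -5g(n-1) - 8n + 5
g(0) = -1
First-order linear with linear forcing.
Homogeneous solution: g_h(n) = A·(-5)^n.
Try particular g_p(n) = pn + q. Substituting:
  pn + q = -5(p(n-1) + q) - 8n + 5.
Matching the n-coefficient: p = -5p - 8 ⇒ p = - \frac{4}{3}.
Matching constants: q = 5p - 5q + 5 ⇒ q = - \frac{5}{18}.
General: g(n) = A·(-5)^n - \frac{4 n}{3} - \frac{5}{18}.
Apply g(0) = -1: A - \frac{5}{18} = -1 ⇒ A = - \frac{13}{18}.
So g(n) = - \frac{13 \left(-5\right)^{n}}{18} - \frac{4 n}{3} - \frac{5}{18}.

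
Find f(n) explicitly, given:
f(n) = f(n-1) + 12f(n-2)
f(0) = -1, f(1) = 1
Characteristic equation: x² - x - 12 = 0, which factors as (x - (-3))(x - (4)) = 0.
Roots r₁ = -3, r₂ = 4 (distinct).
General solution: f(n) = A·(-3)^n + B·(4)^n.
From f(0) = -1: A + B = -1.
From f(1) = 1: -3A + 4B = 1.
Solving: A = - \frac{5}{7}, B = - \frac{2}{7}.
So f(n) = - \frac{5 \left(-3\right)^{n}}{7} - \frac{2 \cdot 4^{n}}{7}.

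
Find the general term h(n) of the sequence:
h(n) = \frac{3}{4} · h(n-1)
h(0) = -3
Pure geometric recurrence with ratio \frac{3}{4}.
By induction h(n) = h(0) · (\frac{3}{4})^n = - 3 \left(\frac{3}{4}\right)^{n}.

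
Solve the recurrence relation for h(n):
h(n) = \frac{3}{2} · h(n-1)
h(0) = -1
Pure geometric recurrence with ratio \frac{3}{2}.
By induction h(n) = h(0) · (\frac{3}{2})^n = - \left(\frac{3}{2}\right)^{n}.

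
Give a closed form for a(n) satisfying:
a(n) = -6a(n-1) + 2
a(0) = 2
First-order linear non-homogeneous.
Homogeneous solution: a_h(n) = A·(-6)^n.
Try constant particular solution a_p = K: K = -6K + 2 ⇒ K = \frac{2}{7}.
General: a(n) = A·(-6)^n + \frac{2}{7}.
Apply a(0) = 2: A + \frac{2}{7} = 2 ⇒ A = \frac{12}{7}.
So a(n) = \frac{12 \left(-6\right)^{n}}{7} + \frac{2}{7}.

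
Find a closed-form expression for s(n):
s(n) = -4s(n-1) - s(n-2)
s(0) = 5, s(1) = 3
Characteristic equation: x² + 4x + 1 = 0.
Discriminant Δ = (-4)² + 4·(-1) = 12.
Roots r₁,₂ = (-4 ± √12)/2, so r₁ = -2 + \sqrt{3}, r₂ = -2 - \sqrt{3}.
General solution: s(n) = A·r₁^n + B·r₂^n.
From the initial conditions, A + B = 5 and r₁A + r₂B = 3.
Since r₁ - r₂ = √12: A = (3 - (5)r₂)/√12 = \frac{5}{2} + \frac{13 \sqrt{3}}{6}, and B = 5 - A = \frac{5}{2} - \frac{13 \sqrt{3}}{6}.
So s(n) = \left(\frac{5}{2} + \frac{13 \sqrt{3}}{6}\right)\left(-2 + \sqrt{3}\right)^n + \left(\frac{5}{2} - \frac{13 \sqrt{3}}{6}\right)\left(-2 - \sqrt{3}\right)^n.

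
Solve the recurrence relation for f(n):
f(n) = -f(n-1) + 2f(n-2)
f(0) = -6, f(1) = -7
Characteristic equation: x² + x - 2 = 0, which factors as (x - (1))(x - (-2)) = 0.
Roots r₁ = 1, r₂ = -2 (distinct).
General solution: f(n) = A·(1)^n + B·(-2)^n.
From f(0) = -6: A + B = -6.
From f(1) = -7: A - 2B = -7.
Solving: A = - \frac{19}{3}, B = \frac{1}{3}.
So f(n) = \frac{\left(-2\right)^{n}}{3} - \frac{19}{3}.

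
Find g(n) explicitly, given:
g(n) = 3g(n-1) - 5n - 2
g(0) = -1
First-order linear with linear forcing.
Homogeneous solution: g_h(n) = A·(3)^n.
Try particular g_p(n) = pn + q. Substituting:
  pn + q = 3(p(n-1) + q) - 5n - 2.
Matching the n-coefficient: p = 3p - 5 ⇒ p = \frac{5}{2}.
Matching constants: q = -3p + 3q - 2 ⇒ q = \frac{19}{4}.
General: g(n) = A·(3)^n + \frac{5 n}{2} + \frac{19}{4}.
Apply g(0) = -1: A + \frac{19}{4} = -1 ⇒ A = - \frac{23}{4}.
So g(n) = - \frac{23 \cdot 3^{n}}{4} + \frac{5 n}{2} + \frac{19}{4}.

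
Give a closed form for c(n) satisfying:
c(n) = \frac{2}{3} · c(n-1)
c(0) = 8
Pure geometric recurrence with ratio \frac{2}{3}.
By induction c(n) = c(0) · (\frac{2}{3})^n = 8 \left(\frac{2}{3}\right)^{n}.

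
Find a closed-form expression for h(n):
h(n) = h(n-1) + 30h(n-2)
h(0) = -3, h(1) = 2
Characteristic equation: x² - x - 30 = 0, which factors as (x - (-5))(x - (6)) = 0.
Roots r₁ = -5, r₂ = 6 (distinct).
General solution: h(n) = A·(-5)^n + B·(6)^n.
From h(0) = -3: A + B = -3.
From h(1) = 2: -5A + 6B = 2.
Solving: A = - \frac{20}{11}, B = - \frac{13}{11}.
So h(n) = - \frac{20 \left(-5\right)^{n}}{11} - \frac{13 \cdot 6^{n}}{11}.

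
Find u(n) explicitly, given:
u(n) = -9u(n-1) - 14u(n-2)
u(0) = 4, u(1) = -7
Characteristic equation: x² + 9x + 14 = 0, which factors as (x - (-2))(x - (-7)) = 0.
Roots r₁ = -2, r₂ = -7 (distinct).
General solution: u(n) = A·(-2)^n + B·(-7)^n.
From u(0) = 4: A + B = 4.
From u(1) = -7: -2A - 7B = -7.
Solving: A = \frac{21}{5}, B = - \frac{1}{5}.
So u(n) = \frac{21 \left(-2\right)^{n}}{5} - \frac{\left(-7\right)^{n}}{5}.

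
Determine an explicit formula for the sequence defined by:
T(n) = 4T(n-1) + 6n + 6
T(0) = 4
First-order linear with linear forcing.
Homogeneous solution: T_h(n) = A·(4)^n.
Try particular T_p(n) = pn + q. Substituting:
  pn + q = 4(p(n-1) + q) + 6n + 6.
Matching the n-coefficient: p = 4p + 6 ⇒ p = -2.
Matching constants: q = -4p + 4q + 6 ⇒ q = - \frac{14}{3}.
General: T(n) = A·(4)^n - 2 n - \frac{14}{3}.
Apply T(0) = 4: A - \frac{14}{3} = 4 ⇒ A = \frac{26}{3}.
So T(n) = \frac{26 \cdot 4^{n}}{3} - 2 n - \frac{14}{3}.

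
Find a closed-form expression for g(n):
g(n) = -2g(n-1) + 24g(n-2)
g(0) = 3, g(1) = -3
Characteristic equation: x² + 2x - 24 = 0, which factors as (x - (4))(x - (-6)) = 0.
Roots r₁ = 4, r₂ = -6 (distinct).
General solution: g(n) = A·(4)^n + B·(-6)^n.
From g(0) = 3: A + B = 3.
From g(1) = -3: 4A - 6B = -3.
Solving: A = \frac{3}{2}, B = \frac{3}{2}.
So g(n) = \frac{3 \left(-6\right)^{n}}{2} + \frac{3 \cdot 4^{n}}{2}.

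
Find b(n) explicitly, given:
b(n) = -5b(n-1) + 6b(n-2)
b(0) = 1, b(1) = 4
Characteristic equation: x² + 5x - 6 = 0, which factors as (x - (-6))(x - (1)) = 0.
Roots r₁ = -6, r₂ = 1 (distinct).
General solution: b(n) = A·(-6)^n + B·(1)^n.
From b(0) = 1: A + B = 1.
From b(1) = 4: -6A + B = 4.
Solving: A = - \frac{3}{7}, B = \frac{10}{7}.
So b(n) = \frac{10}{7} - \frac{3 \left(-6\right)^{n}}{7}.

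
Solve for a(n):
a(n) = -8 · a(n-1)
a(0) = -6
Pure geometric recurrence with ratio -8.
By induction a(n) = a(0) · (-8)^n = - 6 \left(-8\right)^{n}.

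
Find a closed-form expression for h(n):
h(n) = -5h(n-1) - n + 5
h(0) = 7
First-order linear with linear forcing.
Homogeneous solution: h_h(n) = A·(-5)^n.
Try particular h_p(n) = pn + q. Substituting:
  pn + q = -5(p(n-1) + q) - n + 5.
Matching the n-coefficient: p = -5p - 1 ⇒ p = - \frac{1}{6}.
Matching constants: q = 5p - 5q + 5 ⇒ q = \frac{25}{36}.
General: h(n) = A·(-5)^n - \frac{n}{6} + \frac{25}{36}.
Apply h(0) = 7: A + \frac{25}{36} = 7 ⇒ A = \frac{227}{36}.
So h(n) = \frac{227 \left(-5\right)^{n}}{36} - \frac{n}{6} + \frac{25}{36}.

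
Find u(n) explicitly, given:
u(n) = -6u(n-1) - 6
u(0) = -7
First-order linear non-homogeneous.
Homogeneous solution: u_h(n) = A·(-6)^n.
Try constant particular solution u_p = K: K = -6K - 6 ⇒ K = - \frac{6}{7}.
General: u(n) = A·(-6)^n - \frac{6}{7}.
Apply u(0) = -7: A - \frac{6}{7} = -7 ⇒ A = - \frac{43}{7}.
So u(n) = - \frac{43 \left(-6\right)^{n}}{7} - \frac{6}{7}.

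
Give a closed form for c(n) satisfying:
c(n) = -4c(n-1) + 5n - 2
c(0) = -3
First-order linear with linear forcing.
Homogeneous solution: c_h(n) = A·(-4)^n.
Try particular c_p(n) = pn + q. Substituting:
  pn + q = -4(p(n-1) + q) + 5n - 2.
Matching the n-coefficient: p = -4p + 5 ⇒ p = 1.
Matching constants: q = 4p - 4q - 2 ⇒ q = \frac{2}{5}.
General: c(n) = A·(-4)^n + n + \frac{2}{5}.
Apply c(0) = -3: A + \frac{2}{5} = -3 ⇒ A = - \frac{17}{5}.
So c(n) = - \frac{17 \left(-4\right)^{n}}{5} + n + \frac{2}{5}.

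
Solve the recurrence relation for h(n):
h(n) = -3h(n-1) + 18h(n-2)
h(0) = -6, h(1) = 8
Characteristic equation: x² + 3x - 18 = 0, which factors as (x - (-6))(x - (3)) = 0.
Roots r₁ = -6, r₂ = 3 (distinct).
General solution: h(n) = A·(-6)^n + B·(3)^n.
From h(0) = -6: A + B = -6.
From h(1) = 8: -6A + 3B = 8.
Solving: A = - \frac{26}{9}, B = - \frac{28}{9}.
So h(n) = - \frac{26 \left(-6\right)^{n}}{9} - \frac{28 \cdot 3^{n}}{9}.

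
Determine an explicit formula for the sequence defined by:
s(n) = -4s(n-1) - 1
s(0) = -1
First-order linear non-homogeneous.
Homogeneous solution: s_h(n) = A·(-4)^n.
Try constant particular solution s_p = K: K = -4K - 1 ⇒ K = - \frac{1}{5}.
General: s(n) = A·(-4)^n - \frac{1}{5}.
Apply s(0) = -1: A - \frac{1}{5} = -1 ⇒ A = - \frac{4}{5}.
So s(n) = - \frac{4 \left(-4\right)^{n}}{5} - \frac{1}{5}.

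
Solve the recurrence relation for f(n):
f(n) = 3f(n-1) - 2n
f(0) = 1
First-order linear with linear forcing.
Homogeneous solution: f_h(n) = A·(3)^n.
Try particular f_p(n) = pn + q. Substituting:
  pn + q = 3(p(n-1) + q) - 2n.
Matching the n-coefficient: p = 3p - 2 ⇒ p = 1.
Matching constants: q = -3p + 3q ⇒ q = \frac{3}{2}.
General: f(n) = A·(3)^n + n + \frac{3}{2}.
Apply f(0) = 1: A + \frac{3}{2} = 1 ⇒ A = - \frac{1}{2}.
So f(n) = - \frac{3^{n}}{2} + n + \frac{3}{2}.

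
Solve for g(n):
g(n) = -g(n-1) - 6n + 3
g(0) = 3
First-order linear with linear forcing.
Homogeneous solution: g_h(n) = A·(-1)^n.
Try particular g_p(n) = pn + q. Substituting:
  pn + q = -(p(n-1) + q) - 6n + 3.
Matching the n-coefficient: p = -p - 6 ⇒ p = -3.
Matching constants: q = p - q + 3 ⇒ q = 0.
General: g(n) = A·(-1)^n - 3 n + 0.
Apply g(0) = 3: A + 0 = 3 ⇒ A = 3.
So g(n) = 3 \left(-1\right)^{n} - 3 n.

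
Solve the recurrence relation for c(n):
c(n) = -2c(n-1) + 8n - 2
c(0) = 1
First-order linear with linear forcing.
Homogeneous solution: c_h(n) = A·(-2)^n.
Try particular c_p(n) = pn + q. Substituting:
  pn + q = -2(p(n-1) + q) + 8n - 2.
Matching the n-coefficient: p = -2p + 8 ⇒ p = \frac{8}{3}.
Matching constants: q = 2p - 2q - 2 ⇒ q = \frac{10}{9}.
General: c(n) = A·(-2)^n + \frac{8 n}{3} + \frac{10}{9}.
Apply c(0) = 1: A + \frac{10}{9} = 1 ⇒ A = - \frac{1}{9}.
So c(n) = - \frac{\left(-2\right)^{n}}{9} + \frac{8 n}{3} + \frac{10}{9}.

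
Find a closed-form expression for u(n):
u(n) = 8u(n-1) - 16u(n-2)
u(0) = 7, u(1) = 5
Characteristic equation: x² - 8x + 16 = 0, which is (x - (4))².
Repeated root r = 4.
General solution: u(n) = (A + Bn)·(4)^n.
From u(0) = 7: A = 7.
From u(1) = 5: (A + B)·(4) = 5 ⇒ B = - \frac{23}{4}.
So u(n) = \left(7 - \frac{23 n}{4}\right) \cdot (4)^n.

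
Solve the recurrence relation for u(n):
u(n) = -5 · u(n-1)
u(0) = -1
Pure geometric recurrence with ratio -5.
By induction u(n) = u(0) · (-5)^n = - \left(-5\right)^{n}.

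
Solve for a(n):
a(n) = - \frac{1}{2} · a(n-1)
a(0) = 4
Pure geometric recurrence with ratio - \frac{1}{2}.
By induction a(n) = a(0) · (- \frac{1}{2})^n = 4 \left(- \frac{1}{2}\right)^{n}.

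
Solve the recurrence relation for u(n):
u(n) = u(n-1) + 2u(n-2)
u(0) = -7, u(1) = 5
Characteristic equation: x² - x - 2 = 0, which factors as (x - (2))(x - (-1)) = 0.
Roots r₁ = 2, r₂ = -1 (distinct).
General solution: u(n) = A·(2)^n + B·(-1)^n.
From u(0) = -7: A + B = -7.
From u(1) = 5: 2A - B = 5.
Solving: A = - \frac{2}{3}, B = - \frac{19}{3}.
So u(n) = - \frac{19 \left(-1\right)^{n}}{3} - \frac{2 \cdot 2^{n}}{3}.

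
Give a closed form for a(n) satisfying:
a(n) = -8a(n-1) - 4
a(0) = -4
First-order linear non-homogeneous.
Homogeneous solution: a_h(n) = A·(-8)^n.
Try constant particular solution a_p = K: K = -8K - 4 ⇒ K = - \frac{4}{9}.
General: a(n) = A·(-8)^n - \frac{4}{9}.
Apply a(0) = -4: A - \frac{4}{9} = -4 ⇒ A = - \frac{32}{9}.
So a(n) = - \frac{32 \left(-8\right)^{n}}{9} - \frac{4}{9}.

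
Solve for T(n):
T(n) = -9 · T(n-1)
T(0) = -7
Pure geometric recurrence with ratio -9.
By induction T(n) = T(0) · (-9)^n = - 7 \left(-9\right)^{n}.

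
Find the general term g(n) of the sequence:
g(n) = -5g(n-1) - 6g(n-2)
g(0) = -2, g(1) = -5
Characteristic equation: x² + 5x + 6 = 0, which factors as (x - (-2))(x - (-3)) = 0.
Roots r₁ = -2, r₂ = -3 (distinct).
General solution: g(n) = A·(-2)^n + B·(-3)^n.
From g(0) = -2: A + B = -2.
From g(1) = -5: -2A - 3B = -5.
Solving: A = -11, B = 9.
So g(n) = - 11 \left(-2\right)^{n} + 9 \left(-3\right)^{n}.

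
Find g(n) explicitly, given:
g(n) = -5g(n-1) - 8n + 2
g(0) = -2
First-order linear with linear forcing.
Homogeneous solution: g_h(n) = A·(-5)^n.
Try particular g_p(n) = pn + q. Substituting:
  pn + q = -5(p(n-1) + q) - 8n + 2.
Matching the n-coefficient: p = -5p - 8 ⇒ p = - \frac{4}{3}.
Matching constants: q = 5p - 5q + 2 ⇒ q = - \frac{7}{9}.
General: g(n) = A·(-5)^n - \frac{4 n}{3} - \frac{7}{9}.
Apply g(0) = -2: A - \frac{7}{9} = -2 ⇒ A = - \frac{11}{9}.
So g(n) = - \frac{11 \left(-5\right)^{n}}{9} - \frac{4 n}{3} - \frac{7}{9}.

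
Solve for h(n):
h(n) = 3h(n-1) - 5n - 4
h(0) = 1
First-order linear with linear forcing.
Homogeneous solution: h_h(n) = A·(3)^n.
Try particular h_p(n) = pn + q. Substituting:
  pn + q = 3(p(n-1) + q) - 5n - 4.
Matching the n-coefficient: p = 3p - 5 ⇒ p = \frac{5}{2}.
Matching constants: q = -3p + 3q - 4 ⇒ q = \frac{23}{4}.
General: h(n) = A·(3)^n + \frac{5 n}{2} + \frac{23}{4}.
Apply h(0) = 1: A + \frac{23}{4} = 1 ⇒ A = - \frac{19}{4}.
So h(n) = - \frac{19 \cdot 3^{n}}{4} + \frac{5 n}{2} + \frac{23}{4}.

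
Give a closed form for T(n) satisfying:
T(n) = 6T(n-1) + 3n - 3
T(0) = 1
First-order linear with linear forcing.
Homogeneous solution: T_h(n) = A·(6)^n.
Try particular T_p(n) = pn + q. Substituting:
  pn + q = 6(p(n-1) + q) + 3n - 3.
Matching the n-coefficient: p = 6p + 3 ⇒ p = - \frac{3}{5}.
Matching constants: q = -6p + 6q - 3 ⇒ q = - \frac{3}{25}.
General: T(n) = A·(6)^n - \frac{3 n}{5} - \frac{3}{25}.
Apply T(0) = 1: A - \frac{3}{25} = 1 ⇒ A = \frac{28}{25}.
So T(n) = \frac{28 \cdot 6^{n}}{25} - \frac{3 n}{5} - \frac{3}{25}.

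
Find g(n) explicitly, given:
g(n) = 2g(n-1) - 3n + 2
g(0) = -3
First-order linear with linear forcing.
Homogeneous solution: g_h(n) = A·(2)^n.
Try particular g_p(n) = pn + q. Substituting:
  pn + q = 2(p(n-1) + q) - 3n + 2.
Matching the n-coefficient: p = 2p - 3 ⇒ p = 3.
Matching constants: q = -2p + 2q + 2 ⇒ q = 4.
General: g(n) = A·(2)^n + 3 n + 4.
Apply g(0) = -3: A + 4 = -3 ⇒ A = -7.
So g(n) = - 7 \cdot 2^{n} + 3 n + 4.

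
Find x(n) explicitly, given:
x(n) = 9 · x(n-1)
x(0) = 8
Pure geometric recurrence with ratio 9.
By induction x(n) = x(0) · (9)^n = 8 \cdot 9^{n}.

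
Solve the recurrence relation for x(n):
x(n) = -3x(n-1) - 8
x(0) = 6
First-order linear non-homogeneous.
Homogeneous solution: x_h(n) = A·(-3)^n.
Try constant particular solution x_p = K: K = -3K - 8 ⇒ K = -2.
General: x(n) = A·(-3)^n - 2.
Apply x(0) = 6: A - 2 = 6 ⇒ A = 8.
So x(n) = 8 \left(-3\right)^{n} - 2.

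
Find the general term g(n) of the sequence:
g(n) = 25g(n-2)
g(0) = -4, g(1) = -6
Characteristic equation: x² - 25 = 0, which factors as (x - (5))(x - (-5)) = 0.
Roots r₁ = 5, r₂ = -5 (distinct).
General solution: g(n) = A·(5)^n + B·(-5)^n.
From g(0) = -4: A + B = -4.
From g(1) = -6: 5A - 5B = -6.
Solving: A = - \frac{13}{5}, B = - \frac{7}{5}.
So g(n) = - \frac{7 \left(-5\right)^{n}}{5} - \frac{13 \cdot 5^{n}}{5}.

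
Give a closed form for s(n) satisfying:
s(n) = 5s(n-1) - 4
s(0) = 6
First-order linear non-homogeneous.
Homogeneous solution: s_h(n) = A·(5)^n.
Try constant particular solution s_p = K: K = 5K - 4 ⇒ K = 1.
General: s(n) = A·(5)^n + 1.
Apply s(0) = 6: A + 1 = 6 ⇒ A = 5.
So s(n) = 5 \cdot 5^{n} + 1.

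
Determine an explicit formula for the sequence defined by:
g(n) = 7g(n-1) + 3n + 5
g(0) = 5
First-order linear with linear forcing.
Homogeneous solution: g_h(n) = A·(7)^n.
Try particular g_p(n) = pn + q. Substituting:
  pn + q = 7(p(n-1) + q) + 3n + 5.
Matching the n-coefficient: p = 7p + 3 ⇒ p = - \frac{1}{2}.
Matching constants: q = -7p + 7q + 5 ⇒ q = - \frac{17}{12}.
General: g(n) = A·(7)^n - \frac{n}{2} - \frac{17}{12}.
Apply g(0) = 5: A - \frac{17}{12} = 5 ⇒ A = \frac{77}{12}.
So g(n) = \frac{77 \cdot 7^{n}}{12} - \frac{n}{2} - \frac{17}{12}.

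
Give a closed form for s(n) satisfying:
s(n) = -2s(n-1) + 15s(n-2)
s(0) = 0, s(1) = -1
Characteristic equation: x² + 2x - 15 = 0, which factors as (x - (3))(x - (-5)) = 0.
Roots r₁ = 3, r₂ = -5 (distinct).
General solution: s(n) = A·(3)^n + B·(-5)^n.
From s(0) = 0: A + B = 0.
From s(1) = -1: 3A - 5B = -1.
Solving: A = - \frac{1}{8}, B = \frac{1}{8}.
So s(n) = \frac{\left(-5\right)^{n}}{8} - \frac{3^{n}}{8}.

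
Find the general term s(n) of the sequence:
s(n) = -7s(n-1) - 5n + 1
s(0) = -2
First-order linear with linear forcing.
Homogeneous solution: s_h(n) = A·(-7)^n.
Try particular s_p(n) = pn + q. Substituting:
  pn + q = -7(p(n-1) + q) - 5n + 1.
Matching the n-coefficient: p = -7p - 5 ⇒ p = - \frac{5}{8}.
Matching constants: q = 7p - 7q + 1 ⇒ q = - \frac{27}{64}.
General: s(n) = A·(-7)^n - \frac{5 n}{8} - \frac{27}{64}.
Apply s(0) = -2: A - \frac{27}{64} = -2 ⇒ A = - \frac{101}{64}.
So s(n) = - \frac{101 \left(-7\right)^{n}}{64} - \frac{5 n}{8} - \frac{27}{64}.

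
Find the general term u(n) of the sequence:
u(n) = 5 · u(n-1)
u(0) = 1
Pure geometric recurrence with ratio 5.
By induction u(n) = u(0) · (5)^n = 5^{n}.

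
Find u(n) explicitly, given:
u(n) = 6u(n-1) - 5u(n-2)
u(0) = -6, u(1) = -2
Characteristic equation: x² - 6x + 5 = 0, which factors as (x - (5))(x - (1)) = 0.
Roots r₁ = 5, r₂ = 1 (distinct).
General solution: u(n) = A·(5)^n + B·(1)^n.
From u(0) = -6: A + B = -6.
From u(1) = -2: 5A + B = -2.
Solving: A = 1, B = -7.
So u(n) = 5^{n} - 7.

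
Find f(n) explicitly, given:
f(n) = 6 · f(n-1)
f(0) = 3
Pure geometric recurrence with ratio 6.
By induction f(n) = f(0) · (6)^n = 3 \cdot 6^{n}.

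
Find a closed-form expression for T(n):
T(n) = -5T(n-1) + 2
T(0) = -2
First-order linear non-homogeneous.
Homogeneous solution: T_h(n) = A·(-5)^n.
Try constant particular solution T_p = K: K = -5K + 2 ⇒ K = \frac{1}{3}.
General: T(n) = A·(-5)^n + \frac{1}{3}.
Apply T(0) = -2: A + \frac{1}{3} = -2 ⇒ A = - \frac{7}{3}.
So T(n) = \frac{1}{3} - \frac{7 \left(-5\right)^{n}}{3}.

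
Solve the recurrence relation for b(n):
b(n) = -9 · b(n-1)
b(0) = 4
Pure geometric recurrence with ratio -9.
By induction b(n) = b(0) · (-9)^n = 4 \left(-9\right)^{n}.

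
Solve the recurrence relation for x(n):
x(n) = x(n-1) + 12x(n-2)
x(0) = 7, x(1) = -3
Characteristic equation: x² - x - 12 = 0, which factors as (x - (4))(x - (-3)) = 0.
Roots r₁ = 4, r₂ = -3 (distinct).
General solution: x(n) = A·(4)^n + B·(-3)^n.
From x(0) = 7: A + B = 7.
From x(1) = -3: 4A - 3B = -3.
Solving: A = \frac{18}{7}, B = \frac{31}{7}.
So x(n) = \frac{31 \left(-3\right)^{n}}{7} + \frac{18 \cdot 4^{n}}{7}.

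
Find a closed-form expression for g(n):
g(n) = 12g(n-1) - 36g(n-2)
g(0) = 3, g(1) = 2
Characteristic equation: x² - 12x + 36 = 0, which is (x - (6))².
Repeated root r = 6.
General solution: g(n) = (A + Bn)·(6)^n.
From g(0) = 3: A = 3.
From g(1) = 2: (A + B)·(6) = 2 ⇒ B = - \frac{8}{3}.
So g(n) = \left(3 - \frac{8 n}{3}\right) \cdot (6)^n.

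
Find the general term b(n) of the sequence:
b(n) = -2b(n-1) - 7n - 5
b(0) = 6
First-order linear with linear forcing.
Homogeneous solution: b_h(n) = A·(-2)^n.
Try particular b_p(n) = pn + q. Substituting:
  pn + q = -2(p(n-1) + q) - 7n - 5.
Matching the n-coefficient: p = -2p - 7 ⇒ p = - \frac{7}{3}.
Matching constants: q = 2p - 2q - 5 ⇒ q = - \frac{29}{9}.
General: b(n) = A·(-2)^n - \frac{7 n}{3} - \frac{29}{9}.
Apply b(0) = 6: A - \frac{29}{9} = 6 ⇒ A = \frac{83}{9}.
So b(n) = \frac{83 \left(-2\right)^{n}}{9} - \frac{7 n}{3} - \frac{29}{9}.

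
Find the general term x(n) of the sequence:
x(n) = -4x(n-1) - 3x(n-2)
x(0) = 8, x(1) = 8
Characteristic equation: x² + 4x + 3 = 0, which factors as (x - (-3))(x - (-1)) = 0.
Roots r₁ = -3, r₂ = -1 (distinct).
General solution: x(n) = A·(-3)^n + B·(-1)^n.
From x(0) = 8: A + B = 8.
From x(1) = 8: -3A - B = 8.
Solving: A = -8, B = 16.
So x(n) = 16 \left(-1\right)^{n} - 8 \left(-3\right)^{n}.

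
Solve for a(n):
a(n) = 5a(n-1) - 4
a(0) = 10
First-order linear non-homogeneous.
Homogeneous solution: a_h(n) = A·(5)^n.
Try constant particular solution a_p = K: K = 5K - 4 ⇒ K = 1.
General: a(n) = A·(5)^n + 1.
Apply a(0) = 10: A + 1 = 10 ⇒ A = 9.
So a(n) = 9 \cdot 5^{n} + 1.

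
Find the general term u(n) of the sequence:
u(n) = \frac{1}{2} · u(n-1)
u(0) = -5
Pure geometric recurrence with ratio \frac{1}{2}.
By induction u(n) = u(0) · (\frac{1}{2})^n = - 5 \cdot 2^{- n}.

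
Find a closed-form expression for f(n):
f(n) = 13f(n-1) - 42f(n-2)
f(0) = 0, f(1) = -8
Characteristic equation: x² - 13x + 42 = 0, which factors as (x - (6))(x - (7)) = 0.
Roots r₁ = 6, r₂ = 7 (distinct).
General solution: f(n) = A·(6)^n + B·(7)^n.
From f(0) = 0: A + B = 0.
From f(1) = -8: 6A + 7B = -8.
Solving: A = 8, B = -8.
So f(n) = 8 \cdot 6^{n} - 8 \cdot 7^{n}.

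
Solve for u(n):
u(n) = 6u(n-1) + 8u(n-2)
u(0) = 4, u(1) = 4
Characteristic equation: x² - 6x - 8 = 0.
Discriminant Δ = (6)² + 4·(8) = 68.
Roots r₁,₂ = (6 ± √68)/2, so r₁ = 3 + \sqrt{17}, r₂ = 3 - \sqrt{17}.
General solution: u(n) = A·r₁^n + B·r₂^n.
From the initial conditions, A + B = 4 and r₁A + r₂B = 4.
Since r₁ - r₂ = √68: A = (4 - (4)r₂)/√68 = 2 - \frac{4 \sqrt{17}}{17}, and B = 4 - A = \frac{4 \sqrt{17}}{17} + 2.
So u(n) = \left(2 - \frac{4 \sqrt{17}}{17}\right)\left(3 + \sqrt{17}\right)^n + \left(\frac{4 \sqrt{17}}{17} + 2\right)\left(3 - \sqrt{17}\right)^n.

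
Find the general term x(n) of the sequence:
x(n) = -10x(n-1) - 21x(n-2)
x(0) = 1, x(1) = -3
Characteristic equation: x² + 10x + 21 = 0, which factors as (x - (-3))(x - (-7)) = 0.
Roots r₁ = -3, r₂ = -7 (distinct).
General solution: x(n) = A·(-3)^n + B·(-7)^n.
From x(0) = 1: A + B = 1.
From x(1) = -3: -3A - 7B = -3.
Solving: A = 1, B = 0.
So x(n) = \left(-3\right)^{n}.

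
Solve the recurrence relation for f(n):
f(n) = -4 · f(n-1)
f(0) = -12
Pure geometric recurrence with ratio -4.
By induction f(n) = f(0) · (-4)^n = - 12 \left(-4\right)^{n}.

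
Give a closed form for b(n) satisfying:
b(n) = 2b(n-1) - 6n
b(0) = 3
First-order linear with linear forcing.
Homogeneous solution: b_h(n) = A·(2)^n.
Try particular b_p(n) = pn + q. Substituting:
  pn + q = 2(p(n-1) + q) - 6n.
Matching the n-coefficient: p = 2p - 6 ⇒ p = 6.
Matching constants: q = -2p + 2q ⇒ q = 12.
General: b(n) = A·(2)^n + 6 n + 12.
Apply b(0) = 3: A + 12 = 3 ⇒ A = -9.
So b(n) = - 9 \cdot 2^{n} + 6 n + 12.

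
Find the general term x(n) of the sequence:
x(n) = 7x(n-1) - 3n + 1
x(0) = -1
First-order linear with linear forcing.
Homogeneous solution: x_h(n) = A·(7)^n.
Try particular x_p(n) = pn + q. Substituting:
  pn + q = 7(p(n-1) + q) - 3n + 1.
Matching the n-coefficient: p = 7p - 3 ⇒ p = \frac{1}{2}.
Matching constants: q = -7p + 7q + 1 ⇒ q = \frac{5}{12}.
General: x(n) = A·(7)^n + \frac{n}{2} + \frac{5}{12}.
Apply x(0) = -1: A + \frac{5}{12} = -1 ⇒ A = - \frac{17}{12}.
So x(n) = - \frac{17 \cdot 7^{n}}{12} + \frac{n}{2} + \frac{5}{12}.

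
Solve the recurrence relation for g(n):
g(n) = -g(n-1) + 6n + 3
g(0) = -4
First-order linear with linear forcing.
Homogeneous solution: g_h(n) = A·(-1)^n.
Try particular g_p(n) = pn + q. Substituting:
  pn + q = -(p(n-1) + q) + 6n + 3.
Matching the n-coefficient: p = -p + 6 ⇒ p = 3.
Matching constants: q = p - q + 3 ⇒ q = 3.
General: g(n) = A·(-1)^n + 3 n + 3.
Apply g(0) = -4: A + 3 = -4 ⇒ A = -7.
So g(n) = - 7 \left(-1\right)^{n} + 3 n + 3.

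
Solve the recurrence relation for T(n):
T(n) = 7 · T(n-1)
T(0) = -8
Pure geometric recurrence with ratio 7.
By induction T(n) = T(0) · (7)^n = - 8 \cdot 7^{n}.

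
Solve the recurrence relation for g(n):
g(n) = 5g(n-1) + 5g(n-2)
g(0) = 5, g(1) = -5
Characteristic equation: x² - 5x - 5 = 0.
Discriminant Δ = (5)² + 4·(5) = 45.
Roots r₁,₂ = (5 ± √45)/2, so r₁ = \frac{5}{2} + \frac{3 \sqrt{5}}{2}, r₂ = \frac{5}{2} - \frac{3 \sqrt{5}}{2}.
General solution: g(n) = A·r₁^n + B·r₂^n.
From the initial conditions, A + B = 5 and r₁A + r₂B = -5.
Since r₁ - r₂ = √45: A = (-5 - (5)r₂)/√45 = \frac{5}{2} - \frac{7 \sqrt{5}}{6}, and B = 5 - A = \frac{5}{2} + \frac{7 \sqrt{5}}{6}.
So g(n) = \left(\frac{5}{2} - \frac{7 \sqrt{5}}{6}\right)\left(\frac{5}{2} + \frac{3 \sqrt{5}}{2}\right)^n + \left(\frac{5}{2} + \frac{7 \sqrt{5}}{6}\right)\left(\frac{5}{2} - \frac{3 \sqrt{5}}{2}\right)^n.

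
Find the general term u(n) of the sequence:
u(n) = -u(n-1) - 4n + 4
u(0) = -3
First-order linear with linear forcing.
Homogeneous solution: u_h(n) = A·(-1)^n.
Try particular u_p(n) = pn + q. Substituting:
  pn + q = -(p(n-1) + q) - 4n + 4.
Matching the n-coefficient: p = -p - 4 ⇒ p = -2.
Matching constants: q = p - q + 4 ⇒ q = 1.
General: u(n) = A·(-1)^n - 2 n + 1.
Apply u(0) = -3: A + 1 = -3 ⇒ A = -4.
So u(n) = - 4 \left(-1\right)^{n} - 2 n + 1.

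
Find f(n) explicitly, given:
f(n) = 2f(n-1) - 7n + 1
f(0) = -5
First-order linear with linear forcing.
Homogeneous solution: f_h(n) = A·(2)^n.
Try particular f_p(n) = pn + q. Substituting:
  pn + q = 2(p(n-1) + q) - 7n + 1.
Matching the n-coefficient: p = 2p - 7 ⇒ p = 7.
Matching constants: q = -2p + 2q + 1 ⇒ q = 13.
General: f(n) = A·(2)^n + 7 n + 13.
Apply f(0) = -5: A + 13 = -5 ⇒ A = -18.
So f(n) = - 18 \cdot 2^{n} + 7 n + 13.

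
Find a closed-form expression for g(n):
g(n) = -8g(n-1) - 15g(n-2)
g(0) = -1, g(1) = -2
Characteristic equation: x² + 8x + 15 = 0, which factors as (x - (-3))(x - (-5)) = 0.
Roots r₁ = -3, r₂ = -5 (distinct).
General solution: g(n) = A·(-3)^n + B·(-5)^n.
From g(0) = -1: A + B = -1.
From g(1) = -2: -3A - 5B = -2.
Solving: A = - \frac{7}{2}, B = \frac{5}{2}.
So g(n) = - \frac{7 \left(-3\right)^{n}}{2} + \frac{5 \left(-5\right)^{n}}{2}.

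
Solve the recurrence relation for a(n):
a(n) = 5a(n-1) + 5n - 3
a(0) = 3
First-order linear with linear forcing.
Homogeneous solution: a_h(n) = A·(5)^n.
Try particular a_p(n) = pn + q. Substituting:
  pn + q = 5(p(n-1) + q) + 5n - 3.
Matching the n-coefficient: p = 5p + 5 ⇒ p = - \frac{5}{4}.
Matching constants: q = -5p + 5q - 3 ⇒ q = - \frac{13}{16}.
General: a(n) = A·(5)^n - \frac{5 n}{4} - \frac{13}{16}.
Apply a(0) = 3: A - \frac{13}{16} = 3 ⇒ A = \frac{61}{16}.
So a(n) = \frac{61 \cdot 5^{n}}{16} - \frac{5 n}{4} - \frac{13}{16}.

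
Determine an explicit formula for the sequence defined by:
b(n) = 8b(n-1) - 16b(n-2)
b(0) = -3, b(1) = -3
Characteristic equation: x² - 8x + 16 = 0, which is (x - (4))².
Repeated root r = 4.
General solution: b(n) = (A + Bn)·(4)^n.
From b(0) = -3: A = -3.
From b(1) = -3: (A + B)·(4) = -3 ⇒ B = \frac{9}{4}.
So b(n) = \left(\frac{9 n}{4} - 3\right) \cdot (4)^n.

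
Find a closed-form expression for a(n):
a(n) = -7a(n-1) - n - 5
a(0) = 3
First-order linear with linear forcing.
Homogeneous solution: a_h(n) = A·(-7)^n.
Try particular a_p(n) = pn + q. Substituting:
  pn + q = -7(p(n-1) + q) - n - 5.
Matching the n-coefficient: p = -7p - 1 ⇒ p = - \frac{1}{8}.
Matching constants: q = 7p - 7q - 5 ⇒ q = - \frac{47}{64}.
General: a(n) = A·(-7)^n - \frac{n}{8} - \frac{47}{64}.
Apply a(0) = 3: A - \frac{47}{64} = 3 ⇒ A = \frac{239}{64}.
So a(n) = \frac{239 \left(-7\right)^{n}}{64} - \frac{n}{8} - \frac{47}{64}.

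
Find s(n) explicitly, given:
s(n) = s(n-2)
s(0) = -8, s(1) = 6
Characteristic equation: x² - 1 = 0, which factors as (x - (1))(x - (-1)) = 0.
Roots r₁ = 1, r₂ = -1 (distinct).
General solution: s(n) = A·(1)^n + B·(-1)^n.
From s(0) = -8: A + B = -8.
From s(1) = 6: A - B = 6.
Solving: A = -1, B = -7.
So s(n) = - 7 \left(-1\right)^{n} - 1.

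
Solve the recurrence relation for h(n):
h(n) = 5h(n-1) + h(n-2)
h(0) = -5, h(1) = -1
Characteristic equation: x² - 5x - 1 = 0.
Discriminant Δ = (5)² + 4·(1) = 29.
Roots r₁,₂ = (5 ± √29)/2, so r₁ = \frac{5}{2} + \frac{\sqrt{29}}{2}, r₂ = \frac{5}{2} - \frac{\sqrt{29}}{2}.
General solution: h(n) = A·r₁^n + B·r₂^n.
From the initial conditions, A + B = -5 and r₁A + r₂B = -1.
Since r₁ - r₂ = √29: A = (-1 - (-5)r₂)/√29 = - \frac{5}{2} + \frac{23 \sqrt{29}}{58}, and B = -5 - A = - \frac{5}{2} - \frac{23 \sqrt{29}}{58}.
So h(n) = \left(- \frac{5}{2} + \frac{23 \sqrt{29}}{58}\right)\left(\frac{5}{2} + \frac{\sqrt{29}}{2}\right)^n + \left(- \frac{5}{2} - \frac{23 \sqrt{29}}{58}\right)\left(\frac{5}{2} - \frac{\sqrt{29}}{2}\right)^n.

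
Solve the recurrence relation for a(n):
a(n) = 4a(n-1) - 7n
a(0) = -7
First-order linear with linear forcing.
Homogeneous solution: a_h(n) = A·(4)^n.
Try particular a_p(n) = pn + q. Substituting:
  pn + q = 4(p(n-1) + q) - 7n.
Matching the n-coefficient: p = 4p - 7 ⇒ p = \frac{7}{3}.
Matching constants: q = -4p + 4q ⇒ q = \frac{28}{9}.
General: a(n) = A·(4)^n + \frac{7 n}{3} + \frac{28}{9}.
Apply a(0) = -7: A + \frac{28}{9} = -7 ⇒ A = - \frac{91}{9}.
So a(n) = - \frac{91 \cdot 4^{n}}{9} + \frac{7 n}{3} + \frac{28}{9}.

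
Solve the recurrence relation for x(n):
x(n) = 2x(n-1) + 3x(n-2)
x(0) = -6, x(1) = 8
Characteristic equation: x² - 2x - 3 = 0, which factors as (x - (-1))(x - (3)) = 0.
Roots r₁ = -1, r₂ = 3 (distinct).
General solution: x(n) = A·(-1)^n + B·(3)^n.
From x(0) = -6: A + B = -6.
From x(1) = 8: -A + 3B = 8.
Solving: A = - \frac{13}{2}, B = \frac{1}{2}.
So x(n) = - \frac{13 \left(-1\right)^{n}}{2} + \frac{3^{n}}{2}.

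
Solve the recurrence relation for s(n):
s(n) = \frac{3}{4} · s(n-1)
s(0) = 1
Pure geometric recurrence with ratio \frac{3}{4}.
By induction s(n) = s(0) · (\frac{3}{4})^n = \left(\frac{3}{4}\right)^{n}.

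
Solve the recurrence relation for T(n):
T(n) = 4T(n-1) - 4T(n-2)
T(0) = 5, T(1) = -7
Characteristic equation: x² - 4x + 4 = 0, which is (x - (2))².
Repeated root r = 2.
General solution: T(n) = (A + Bn)·(2)^n.
From T(0) = 5: A = 5.
From T(1) = -7: (A + B)·(2) = -7 ⇒ B = - \frac{17}{2}.
So T(n) = \left(5 - \frac{17 n}{2}\right) \cdot (2)^n.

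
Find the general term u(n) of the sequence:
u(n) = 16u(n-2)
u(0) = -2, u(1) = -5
Characteristic equation: x² - 16 = 0, which factors as (x - (-4))(x - (4)) = 0.
Roots r₁ = -4, r₂ = 4 (distinct).
General solution: u(n) = A·(-4)^n + B·(4)^n.
From u(0) = -2: A + B = -2.
From u(1) = -5: -4A + 4B = -5.
Solving: A = - \frac{3}{8}, B = - \frac{13}{8}.
So u(n) = - \frac{3 \left(-4\right)^{n}}{8} - \frac{13 \cdot 4^{n}}{8}.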